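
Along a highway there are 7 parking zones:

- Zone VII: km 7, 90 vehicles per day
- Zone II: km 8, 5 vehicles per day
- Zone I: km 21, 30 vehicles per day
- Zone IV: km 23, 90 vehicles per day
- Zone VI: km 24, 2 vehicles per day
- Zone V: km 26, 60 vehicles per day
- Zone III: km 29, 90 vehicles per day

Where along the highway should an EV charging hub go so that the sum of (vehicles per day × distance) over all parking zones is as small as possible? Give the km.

For a sum of weighted absolute distances on a line, the optimum is the weighted median (not the mean). Total weight W = 367; half-weight = 183.5.
Sort by position and accumulate weight:
  km 7 (Zone VII, w=90) → cum 90
  km 8 (Zone II, w=5) → cum 95
  km 21 (Zone I, w=30) → cum 125
  km 23 (Zone IV, w=90) → cum 215  ≥ 183.5 → median here
  km 24 (Zone VI, w=2) → cum 217
  km 26 (Zone V, w=60) → cum 277
  km 29 (Zone III, w=90) → cum 367
Optimal location: km 23.

x = 23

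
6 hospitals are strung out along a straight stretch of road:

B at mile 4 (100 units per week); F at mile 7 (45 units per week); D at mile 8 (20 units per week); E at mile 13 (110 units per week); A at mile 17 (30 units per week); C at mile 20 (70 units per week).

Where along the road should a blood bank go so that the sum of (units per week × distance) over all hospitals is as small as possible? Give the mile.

x = 13

For a sum of weighted absolute distances on a line, the optimum is the weighted median (not the mean). Total weight W = 375; half-weight = 187.5.
Sort by position and accumulate weight:
  mile 4 (B, w=100) → cum 100
  mile 7 (F, w=45) → cum 145
  mile 8 (D, w=20) → cum 165
  mile 13 (E, w=110) → cum 275  ≥ 187.5 → median here
  mile 17 (A, w=30) → cum 305
  mile 20 (C, w=70) → cum 375
Optimal location: mile 13.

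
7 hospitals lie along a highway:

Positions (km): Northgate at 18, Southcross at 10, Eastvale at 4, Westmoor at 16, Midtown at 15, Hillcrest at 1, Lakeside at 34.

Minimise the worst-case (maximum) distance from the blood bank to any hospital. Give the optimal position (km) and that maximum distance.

location 17.5, max distance 16.5

The 1-center on a line is the midpoint of the two extreme points: leftmost at 1, rightmost at 34.
Optimal location = (1 + 34)/2 = 17.5; maximum distance = (34 − 1)/2 = 16.5.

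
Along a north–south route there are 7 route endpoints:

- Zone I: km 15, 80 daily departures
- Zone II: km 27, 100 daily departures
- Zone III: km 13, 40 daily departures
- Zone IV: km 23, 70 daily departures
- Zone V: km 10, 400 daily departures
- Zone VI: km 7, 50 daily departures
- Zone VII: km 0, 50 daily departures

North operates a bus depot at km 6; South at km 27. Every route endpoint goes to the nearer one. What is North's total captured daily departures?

620

The indifferent point is the midpoint (6+27)/2 = 16.5; route endpoints left of it (closer to North at 6) go to North, those right go to South.
  Zone VII at 0 (w=50) → North
  Zone VI at 7 (w=50) → North
  Zone V at 10 (w=400) → North
  Zone III at 13 (w=40) → North
  Zone I at 15 (w=80) → North
  Zone IV at 23 (w=70) → South
  Zone II at 27 (w=100) → South
North captures 620; South captures 170.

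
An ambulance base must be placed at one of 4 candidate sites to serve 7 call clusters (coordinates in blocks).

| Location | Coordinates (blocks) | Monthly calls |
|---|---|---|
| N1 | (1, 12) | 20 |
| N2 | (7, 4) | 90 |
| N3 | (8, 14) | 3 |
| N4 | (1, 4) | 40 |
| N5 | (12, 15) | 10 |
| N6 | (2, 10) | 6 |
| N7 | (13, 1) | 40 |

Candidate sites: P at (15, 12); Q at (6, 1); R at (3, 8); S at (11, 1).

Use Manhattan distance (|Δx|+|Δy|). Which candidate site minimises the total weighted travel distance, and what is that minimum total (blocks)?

Q, total 1603 blocks

Total weighted distance at each candidate:
  P (15, 12): total = 3297
  Q (6, 1): total = 1603
  R (3, 8): total = 1971
  S (11, 1): total = 1956
Minimum is at Q with total 1603 blocks.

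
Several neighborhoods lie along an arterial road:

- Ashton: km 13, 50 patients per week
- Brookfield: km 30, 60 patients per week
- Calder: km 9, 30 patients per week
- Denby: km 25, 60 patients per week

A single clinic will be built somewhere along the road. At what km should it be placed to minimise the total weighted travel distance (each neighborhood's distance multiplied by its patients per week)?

x = 25

For a sum of weighted absolute distances on a line, the optimum is the weighted median (not the mean). Total weight W = 200; half-weight = 100.
Sort by position and accumulate weight:
  km 9 (Calder, w=30) → cum 30
  km 13 (Ashton, w=50) → cum 80
  km 25 (Denby, w=60) → cum 140  ≥ 100 → median here
  km 30 (Brookfield, w=60) → cum 200
Optimal location: km 25.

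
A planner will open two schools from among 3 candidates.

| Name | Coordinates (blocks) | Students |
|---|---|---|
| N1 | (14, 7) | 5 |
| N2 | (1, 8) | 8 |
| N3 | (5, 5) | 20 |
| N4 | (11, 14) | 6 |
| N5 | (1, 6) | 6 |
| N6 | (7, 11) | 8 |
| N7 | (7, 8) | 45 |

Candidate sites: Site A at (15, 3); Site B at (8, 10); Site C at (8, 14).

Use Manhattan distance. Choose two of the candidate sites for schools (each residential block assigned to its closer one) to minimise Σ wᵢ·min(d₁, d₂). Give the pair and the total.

Evaluate every pair (each demand assigned to the nearer of the two):
  {Site B, Site C}: total = 512
  {Site A, Site B}: total = 516
  {Site A, Site C}: total = 824
Best pair: {Site B, Site C} with total 512.

{Site B, Site C}, total 512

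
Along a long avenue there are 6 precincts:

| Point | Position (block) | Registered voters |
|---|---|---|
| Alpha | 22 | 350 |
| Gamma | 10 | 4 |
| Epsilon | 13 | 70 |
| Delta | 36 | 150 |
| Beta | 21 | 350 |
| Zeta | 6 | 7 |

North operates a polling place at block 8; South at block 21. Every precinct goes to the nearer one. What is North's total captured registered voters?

The indifferent point is the midpoint (8+21)/2 = 14.5; precincts left of it (closer to North at 8) go to North, those right go to South.
  Zeta at 6 (w=7) → North
  Gamma at 10 (w=4) → North
  Epsilon at 13 (w=70) → North
  Beta at 21 (w=350) → South
  Alpha at 22 (w=350) → South
  Delta at 36 (w=150) → South
North captures 81; South captures 850.

81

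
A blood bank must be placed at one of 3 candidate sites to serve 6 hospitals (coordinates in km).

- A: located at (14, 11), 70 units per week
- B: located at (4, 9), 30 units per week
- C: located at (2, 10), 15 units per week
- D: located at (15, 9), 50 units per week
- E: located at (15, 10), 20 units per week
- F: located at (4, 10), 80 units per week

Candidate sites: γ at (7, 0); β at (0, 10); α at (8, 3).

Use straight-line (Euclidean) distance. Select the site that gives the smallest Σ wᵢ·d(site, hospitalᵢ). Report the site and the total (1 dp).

α, total 2358.6 km

Total weighted distance at each candidate:
  γ (7, 0): total = 3058.4
  β (0, 10): total = 2507.9
  α (8, 3): total = 2358.6
Minimum is at α with total 2358.6 km.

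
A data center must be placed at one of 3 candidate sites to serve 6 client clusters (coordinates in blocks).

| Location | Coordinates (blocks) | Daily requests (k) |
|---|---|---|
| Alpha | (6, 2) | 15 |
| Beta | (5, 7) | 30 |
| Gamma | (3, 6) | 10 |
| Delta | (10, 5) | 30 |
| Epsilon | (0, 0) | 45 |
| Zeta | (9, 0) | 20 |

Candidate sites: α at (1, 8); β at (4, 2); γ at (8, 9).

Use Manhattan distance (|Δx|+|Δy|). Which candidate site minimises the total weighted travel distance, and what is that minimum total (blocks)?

β, total 940 blocks

Total weighted distance at each candidate:
  α (1, 8): total = 1440
  β (4, 2): total = 940
  γ (8, 9): total = 1510
Minimum is at β with total 940 blocks.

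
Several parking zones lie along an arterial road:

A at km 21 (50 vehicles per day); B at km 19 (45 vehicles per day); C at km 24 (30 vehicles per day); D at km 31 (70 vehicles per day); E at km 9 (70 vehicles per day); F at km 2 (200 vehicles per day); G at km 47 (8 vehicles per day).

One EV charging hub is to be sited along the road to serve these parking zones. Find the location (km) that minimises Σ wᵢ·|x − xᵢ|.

x = 9

For a sum of weighted absolute distances on a line, the optimum is the weighted median (not the mean). Total weight W = 473; half-weight = 236.5.
Sort by position and accumulate weight:
  km 2 (F, w=200) → cum 200
  km 9 (E, w=70) → cum 270  ≥ 236.5 → median here
  km 19 (B, w=45) → cum 315
  km 21 (A, w=50) → cum 365
  km 24 (C, w=30) → cum 395
  km 31 (D, w=70) → cum 465
  km 47 (G, w=8) → cum 473
Optimal location: km 9.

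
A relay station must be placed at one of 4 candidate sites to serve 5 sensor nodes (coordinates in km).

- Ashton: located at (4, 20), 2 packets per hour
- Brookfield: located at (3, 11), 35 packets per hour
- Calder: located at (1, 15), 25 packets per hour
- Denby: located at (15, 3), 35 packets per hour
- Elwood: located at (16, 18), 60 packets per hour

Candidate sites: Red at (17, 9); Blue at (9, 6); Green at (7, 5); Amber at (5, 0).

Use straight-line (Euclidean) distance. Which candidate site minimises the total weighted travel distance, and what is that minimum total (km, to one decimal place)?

Blue, total 1672.5 km

Total weighted distance at each candidate:
  Red (17, 9): total = 1720.9
  Blue (9, 6): total = 1672.5
  Green (7, 5): total = 1811.8
  Amber (5, 0): total = 2450.6
Minimum is at Blue with total 1672.5 km.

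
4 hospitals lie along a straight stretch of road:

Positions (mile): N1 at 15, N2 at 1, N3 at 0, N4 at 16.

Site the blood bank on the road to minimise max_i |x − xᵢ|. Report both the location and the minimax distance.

location 8, max distance 8

The 1-center on a line is the midpoint of the two extreme points: leftmost at 0, rightmost at 16.
Optimal location = (0 + 16)/2 = 8; maximum distance = (16 − 0)/2 = 8.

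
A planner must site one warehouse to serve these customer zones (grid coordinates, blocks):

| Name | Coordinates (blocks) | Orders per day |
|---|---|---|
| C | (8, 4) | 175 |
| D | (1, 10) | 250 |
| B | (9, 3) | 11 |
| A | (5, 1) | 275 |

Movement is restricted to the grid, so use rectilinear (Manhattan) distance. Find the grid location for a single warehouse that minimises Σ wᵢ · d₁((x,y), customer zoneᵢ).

Manhattan distance separates: Σwᵢ(|x−xᵢ|+|y−yᵢ|) = Σwᵢ|x−xᵢ| + Σwᵢ|y−yᵢ|, so x and y are optimised independently as 1-D weighted medians.
Total weight W = 711; half = 355.5.
x-coordinate, sorted with cumulative weight:
  x=1 (D, w=250) cum 250
  x=5 (A, w=275) cum 525  ← median
  x=8 (C, w=175) cum 700
  x=9 (B, w=11) cum 711
⇒ x* = 5
y-coordinate, sorted with cumulative weight:
  y=1 (A, w=275) cum 275
  y=3 (B, w=11) cum 286
  y=4 (C, w=175) cum 461  ← median
  y=10 (D, w=250) cum 711
⇒ y* = 4

(5, 4)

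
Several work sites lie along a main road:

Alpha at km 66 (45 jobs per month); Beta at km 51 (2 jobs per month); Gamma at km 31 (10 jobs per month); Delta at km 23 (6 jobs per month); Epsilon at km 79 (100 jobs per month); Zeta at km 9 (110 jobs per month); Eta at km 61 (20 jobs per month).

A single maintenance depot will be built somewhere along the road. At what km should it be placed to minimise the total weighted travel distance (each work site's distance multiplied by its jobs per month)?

x = 61

For a sum of weighted absolute distances on a line, the optimum is the weighted median (not the mean). Total weight W = 293; half-weight = 146.5.
Sort by position and accumulate weight:
  km 9 (Zeta, w=110) → cum 110
  km 23 (Delta, w=6) → cum 116
  km 31 (Gamma, w=10) → cum 126
  km 51 (Beta, w=2) → cum 128
  km 61 (Eta, w=20) → cum 148  ≥ 146.5 → median here
  km 66 (Alpha, w=45) → cum 193
  km 79 (Epsilon, w=100) → cum 293
Optimal location: km 61.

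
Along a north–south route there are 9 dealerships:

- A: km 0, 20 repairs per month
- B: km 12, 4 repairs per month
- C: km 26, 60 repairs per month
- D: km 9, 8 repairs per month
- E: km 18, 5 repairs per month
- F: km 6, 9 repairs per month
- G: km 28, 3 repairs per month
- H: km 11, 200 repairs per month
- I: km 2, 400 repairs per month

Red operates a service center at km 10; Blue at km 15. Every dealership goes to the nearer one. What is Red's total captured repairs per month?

The indifferent point is the midpoint (10+15)/2 = 12.5; dealerships left of it (closer to Red at 10) go to Red, those right go to Blue.
  A at 0 (w=20) → Red
  I at 2 (w=400) → Red
  F at 6 (w=9) → Red
  D at 9 (w=8) → Red
  H at 11 (w=200) → Red
  B at 12 (w=4) → Red
  E at 18 (w=5) → Blue
  C at 26 (w=60) → Blue
  G at 28 (w=3) → Blue
Red captures 641; Blue captures 68.

641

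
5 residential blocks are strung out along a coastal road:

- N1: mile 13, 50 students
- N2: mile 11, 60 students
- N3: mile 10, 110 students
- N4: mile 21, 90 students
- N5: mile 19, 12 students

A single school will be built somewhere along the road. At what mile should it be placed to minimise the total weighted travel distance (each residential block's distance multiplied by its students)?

For a sum of weighted absolute distances on a line, the optimum is the weighted median (not the mean). Total weight W = 322; half-weight = 161.
Sort by position and accumulate weight:
  mile 10 (N3, w=110) → cum 110
  mile 11 (N2, w=60) → cum 170  ≥ 161 → median here
  mile 13 (N1, w=50) → cum 220
  mile 19 (N5, w=12) → cum 232
  mile 21 (N4, w=90) → cum 322
Optimal location: mile 11.

x = 11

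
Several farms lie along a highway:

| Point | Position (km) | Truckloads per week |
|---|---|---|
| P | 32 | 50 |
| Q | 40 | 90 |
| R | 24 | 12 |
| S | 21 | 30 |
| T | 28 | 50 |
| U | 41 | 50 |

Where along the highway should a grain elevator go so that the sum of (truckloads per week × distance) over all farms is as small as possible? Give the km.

For a sum of weighted absolute distances on a line, the optimum is the weighted median (not the mean). Total weight W = 282; half-weight = 141.
Sort by position and accumulate weight:
  km 21 (S, w=30) → cum 30
  km 24 (R, w=12) → cum 42
  km 28 (T, w=50) → cum 92
  km 32 (P, w=50) → cum 142  ≥ 141 → median here
  km 40 (Q, w=90) → cum 232
  km 41 (U, w=50) → cum 282
Optimal location: km 32.

x = 32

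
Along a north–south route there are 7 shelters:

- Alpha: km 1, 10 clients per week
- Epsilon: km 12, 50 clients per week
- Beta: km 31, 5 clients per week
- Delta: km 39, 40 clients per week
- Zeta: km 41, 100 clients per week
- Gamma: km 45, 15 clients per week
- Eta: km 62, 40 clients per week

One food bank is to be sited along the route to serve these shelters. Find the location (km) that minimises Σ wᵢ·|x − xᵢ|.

x = 41

For a sum of weighted absolute distances on a line, the optimum is the weighted median (not the mean). Total weight W = 260; half-weight = 130.
Sort by position and accumulate weight:
  km 1 (Alpha, w=10) → cum 10
  km 12 (Epsilon, w=50) → cum 60
  km 31 (Beta, w=5) → cum 65
  km 39 (Delta, w=40) → cum 105
  km 41 (Zeta, w=100) → cum 205  ≥ 130 → median here
  km 45 (Gamma, w=15) → cum 220
  km 62 (Eta, w=40) → cum 260
Optimal location: km 41.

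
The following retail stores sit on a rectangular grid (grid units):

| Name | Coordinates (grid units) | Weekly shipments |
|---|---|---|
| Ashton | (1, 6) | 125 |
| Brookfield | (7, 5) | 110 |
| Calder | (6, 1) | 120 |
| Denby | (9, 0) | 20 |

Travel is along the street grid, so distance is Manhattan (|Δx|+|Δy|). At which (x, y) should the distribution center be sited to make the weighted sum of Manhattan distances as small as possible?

Manhattan distance separates: Σwᵢ(|x−xᵢ|+|y−yᵢ|) = Σwᵢ|x−xᵢ| + Σwᵢ|y−yᵢ|, so x and y are optimised independently as 1-D weighted medians.
Total weight W = 375; half = 187.5.
x-coordinate, sorted with cumulative weight:
  x=1 (Ashton, w=125) cum 125
  x=6 (Calder, w=120) cum 245  ← median
  x=7 (Brookfield, w=110) cum 355
  x=9 (Denby, w=20) cum 375
⇒ x* = 6
y-coordinate, sorted with cumulative weight:
  y=0 (Denby, w=20) cum 20
  y=1 (Calder, w=120) cum 140
  y=5 (Brookfield, w=110) cum 250  ← median
  y=6 (Ashton, w=125) cum 375
⇒ y* = 5

(6, 5)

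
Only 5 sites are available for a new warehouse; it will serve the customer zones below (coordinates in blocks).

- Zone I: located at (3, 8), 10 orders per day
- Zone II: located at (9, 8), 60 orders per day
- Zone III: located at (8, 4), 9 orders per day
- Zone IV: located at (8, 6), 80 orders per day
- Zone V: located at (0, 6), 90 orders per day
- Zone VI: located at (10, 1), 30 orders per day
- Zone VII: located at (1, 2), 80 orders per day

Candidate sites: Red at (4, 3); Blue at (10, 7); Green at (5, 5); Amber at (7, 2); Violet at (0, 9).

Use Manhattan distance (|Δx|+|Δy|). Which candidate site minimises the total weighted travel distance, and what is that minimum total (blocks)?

Total weighted distance at each candidate:
  Red (4, 3): total = 2455
  Blue (10, 7): total = 2775
  Green (5, 5): total = 2196
  Amber (7, 2): total = 2597
  Violet (0, 9): total = 3087
Minimum is at Green with total 2196 blocks.

Green, total 2196 blocks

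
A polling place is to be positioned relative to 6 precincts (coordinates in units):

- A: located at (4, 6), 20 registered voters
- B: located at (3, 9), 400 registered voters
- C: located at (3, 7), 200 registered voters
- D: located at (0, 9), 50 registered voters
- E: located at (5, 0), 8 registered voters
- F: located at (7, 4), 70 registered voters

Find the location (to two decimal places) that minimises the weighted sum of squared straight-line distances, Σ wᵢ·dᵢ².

The minimiser of Σwᵢ‖p−pᵢ‖² is the weighted centroid p* = (Σwᵢpᵢ)/(Σwᵢ).
Σwᵢ = 748.
Σwᵢxᵢ = 20·4 + 400·3 + 200·3 + 50·0 + 8·5 + 70·7 = 2410.
Σwᵢyᵢ = 20·6 + 400·9 + 200·7 + 50·9 + 8·0 + 70·4 = 5850.
x* = 2410/748 = 3.22, y* = 5850/748 = 7.82.

(3.22, 7.82)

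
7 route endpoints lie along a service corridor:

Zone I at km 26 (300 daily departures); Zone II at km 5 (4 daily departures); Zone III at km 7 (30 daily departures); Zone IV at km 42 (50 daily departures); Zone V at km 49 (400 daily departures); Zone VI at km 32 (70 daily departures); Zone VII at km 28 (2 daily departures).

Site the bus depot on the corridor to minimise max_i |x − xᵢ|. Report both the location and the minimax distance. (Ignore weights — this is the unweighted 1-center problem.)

location 27, max distance 22

The 1-center on a line is the midpoint of the two extreme points: leftmost at 5, rightmost at 49.
Optimal location = (5 + 49)/2 = 27; maximum distance = (49 − 5)/2 = 22.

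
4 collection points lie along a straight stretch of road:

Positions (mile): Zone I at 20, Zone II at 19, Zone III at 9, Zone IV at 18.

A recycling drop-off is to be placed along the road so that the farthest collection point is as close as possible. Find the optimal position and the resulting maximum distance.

location 14.5, max distance 5.5

The 1-center on a line is the midpoint of the two extreme points: leftmost at 9, rightmost at 20.
Optimal location = (9 + 20)/2 = 14.5; maximum distance = (20 − 9)/2 = 5.5.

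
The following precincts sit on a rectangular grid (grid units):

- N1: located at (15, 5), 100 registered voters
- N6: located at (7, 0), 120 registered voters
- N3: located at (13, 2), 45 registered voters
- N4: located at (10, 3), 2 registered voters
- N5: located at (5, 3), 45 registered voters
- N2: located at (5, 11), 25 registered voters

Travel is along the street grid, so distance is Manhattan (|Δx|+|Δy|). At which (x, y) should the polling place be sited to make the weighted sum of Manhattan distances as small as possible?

Manhattan distance separates: Σwᵢ(|x−xᵢ|+|y−yᵢ|) = Σwᵢ|x−xᵢ| + Σwᵢ|y−yᵢ|, so x and y are optimised independently as 1-D weighted medians.
Total weight W = 337; half = 168.5.
x-coordinate, sorted with cumulative weight:
  x=5 (N5, w=45) cum 45
  x=5 (N2, w=25) cum 70
  x=7 (N6, w=120) cum 190  ← median
  x=10 (N4, w=2) cum 192
  x=13 (N3, w=45) cum 237
  x=15 (N1, w=100) cum 337
⇒ x* = 7
y-coordinate, sorted with cumulative weight:
  y=0 (N6, w=120) cum 120
  y=2 (N3, w=45) cum 165
  y=3 (N4, w=2) cum 167
  y=3 (N5, w=45) cum 212  ← median
  y=5 (N1, w=100) cum 312
  y=11 (N2, w=25) cum 337
⇒ y* = 3

(7, 3)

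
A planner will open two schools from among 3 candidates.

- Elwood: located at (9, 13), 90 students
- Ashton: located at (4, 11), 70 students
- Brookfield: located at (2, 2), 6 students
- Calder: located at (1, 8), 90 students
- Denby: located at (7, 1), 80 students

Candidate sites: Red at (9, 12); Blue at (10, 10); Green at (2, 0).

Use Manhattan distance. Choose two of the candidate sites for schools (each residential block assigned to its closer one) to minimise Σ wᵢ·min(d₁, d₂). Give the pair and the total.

Evaluate every pair (each demand assigned to the nearer of the two):
  {Red, Green}: total = 1812
  {Blue, Green}: total = 2152
  {Red, Blue}: total = 2556
Best pair: {Red, Green} with total 1812.

{Red, Green}, total 1812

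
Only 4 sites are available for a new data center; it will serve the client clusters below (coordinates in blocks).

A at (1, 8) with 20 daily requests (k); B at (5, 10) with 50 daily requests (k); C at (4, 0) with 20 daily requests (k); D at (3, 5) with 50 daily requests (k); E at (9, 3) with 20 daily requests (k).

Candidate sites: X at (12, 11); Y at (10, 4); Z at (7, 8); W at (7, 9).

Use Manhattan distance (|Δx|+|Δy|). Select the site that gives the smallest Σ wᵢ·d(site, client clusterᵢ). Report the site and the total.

Z, total 1030 blocks

Total weighted distance at each candidate:
  X (12, 11): total = 2030
  Y (10, 4): total = 1450
  Z (7, 8): total = 1030
  W (7, 9): total = 1090
Minimum is at Z with total 1030 blocks.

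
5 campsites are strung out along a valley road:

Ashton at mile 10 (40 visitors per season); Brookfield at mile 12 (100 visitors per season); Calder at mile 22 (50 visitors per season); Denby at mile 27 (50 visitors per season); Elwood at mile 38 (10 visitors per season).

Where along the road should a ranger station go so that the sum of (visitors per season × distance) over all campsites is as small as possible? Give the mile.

x = 12

For a sum of weighted absolute distances on a line, the optimum is the weighted median (not the mean). Total weight W = 250; half-weight = 125.
Sort by position and accumulate weight:
  mile 10 (Ashton, w=40) → cum 40
  mile 12 (Brookfield, w=100) → cum 140  ≥ 125 → median here
  mile 22 (Calder, w=50) → cum 190
  mile 27 (Denby, w=50) → cum 240
  mile 38 (Elwood, w=10) → cum 250
Optimal location: mile 12.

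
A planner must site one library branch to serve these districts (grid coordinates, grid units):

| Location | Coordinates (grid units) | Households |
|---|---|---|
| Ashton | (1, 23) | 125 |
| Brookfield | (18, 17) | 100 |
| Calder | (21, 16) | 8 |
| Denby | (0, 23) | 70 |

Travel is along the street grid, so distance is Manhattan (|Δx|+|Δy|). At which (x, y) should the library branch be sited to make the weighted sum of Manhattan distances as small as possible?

(1, 23)

Manhattan distance separates: Σwᵢ(|x−xᵢ|+|y−yᵢ|) = Σwᵢ|x−xᵢ| + Σwᵢ|y−yᵢ|, so x and y are optimised independently as 1-D weighted medians.
Total weight W = 303; half = 151.5.
x-coordinate, sorted with cumulative weight:
  x=0 (Denby, w=70) cum 70
  x=1 (Ashton, w=125) cum 195  ← median
  x=18 (Brookfield, w=100) cum 295
  x=21 (Calder, w=8) cum 303
⇒ x* = 1
y-coordinate, sorted with cumulative weight:
  y=16 (Calder, w=8) cum 8
  y=17 (Brookfield, w=100) cum 108
  y=23 (Ashton, w=125) cum 233  ← median
  y=23 (Denby, w=70) cum 303
⇒ y* = 23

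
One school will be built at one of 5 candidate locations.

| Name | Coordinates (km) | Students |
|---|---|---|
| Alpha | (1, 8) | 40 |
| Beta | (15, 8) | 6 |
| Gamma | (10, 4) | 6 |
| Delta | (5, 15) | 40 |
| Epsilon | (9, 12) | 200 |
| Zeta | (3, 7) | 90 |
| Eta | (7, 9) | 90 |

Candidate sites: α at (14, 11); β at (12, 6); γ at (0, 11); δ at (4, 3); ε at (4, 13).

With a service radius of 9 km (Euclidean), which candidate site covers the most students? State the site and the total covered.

ε, covering 460

Coverage radius r = 9 km; a point is covered iff (Δx)²+(Δy)² ≤ 9² = 81.
  α (14, 11): covers {Beta, Gamma, Epsilon, Eta} → 302
  β (12, 6): covers {Beta, Gamma, Epsilon, Eta} → 302
  γ (0, 11): covers {Alpha, Delta, Zeta, Eta} → 260
  δ (4, 3): covers {Alpha, Gamma, Zeta, Eta} → 226
  ε (4, 13): covers {Alpha, Delta, Epsilon, Zeta, Eta} → 460
Maximum coverage at ε: 460 students.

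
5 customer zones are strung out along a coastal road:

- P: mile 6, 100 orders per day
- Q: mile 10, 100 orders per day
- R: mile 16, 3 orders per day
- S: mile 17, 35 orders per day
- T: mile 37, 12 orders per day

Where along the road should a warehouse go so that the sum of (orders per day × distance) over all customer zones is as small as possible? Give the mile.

For a sum of weighted absolute distances on a line, the optimum is the weighted median (not the mean). Total weight W = 250; half-weight = 125.
Sort by position and accumulate weight:
  mile 6 (P, w=100) → cum 100
  mile 10 (Q, w=100) → cum 200  ≥ 125 → median here
  mile 16 (R, w=3) → cum 203
  mile 17 (S, w=35) → cum 238
  mile 37 (T, w=12) → cum 250
Optimal location: mile 10.

x = 10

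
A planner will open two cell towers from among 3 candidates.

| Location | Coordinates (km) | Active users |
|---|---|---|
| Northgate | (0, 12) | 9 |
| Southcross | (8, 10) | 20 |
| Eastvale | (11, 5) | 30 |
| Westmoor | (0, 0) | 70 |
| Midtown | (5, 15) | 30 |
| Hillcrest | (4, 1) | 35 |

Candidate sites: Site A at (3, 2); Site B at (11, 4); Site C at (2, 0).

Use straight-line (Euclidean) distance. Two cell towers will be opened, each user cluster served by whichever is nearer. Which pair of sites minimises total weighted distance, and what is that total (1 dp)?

{Site B, Site C}, total 867.8

Evaluate every pair (each demand assigned to the nearer of the two):
  {Site B, Site C}: total = 867.8
  {Site A, Site B}: total = 935.9
  {Site A, Site C}: total = 1123.0
Best pair: {Site B, Site C} with total 867.8.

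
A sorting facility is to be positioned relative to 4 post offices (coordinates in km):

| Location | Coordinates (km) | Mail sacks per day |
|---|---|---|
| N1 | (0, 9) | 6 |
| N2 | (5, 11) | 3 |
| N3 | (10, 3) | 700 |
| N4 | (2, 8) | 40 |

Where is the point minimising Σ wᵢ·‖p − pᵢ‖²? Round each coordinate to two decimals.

The minimiser of Σwᵢ‖p−pᵢ‖² is the weighted centroid p* = (Σwᵢpᵢ)/(Σwᵢ).
Σwᵢ = 749.
Σwᵢxᵢ = 6·0 + 3·5 + 700·10 + 40·2 = 7095.
Σwᵢyᵢ = 6·9 + 3·11 + 700·3 + 40·8 = 2507.
x* = 7095/749 = 9.47, y* = 2507/749 = 3.35.

(9.47, 3.35)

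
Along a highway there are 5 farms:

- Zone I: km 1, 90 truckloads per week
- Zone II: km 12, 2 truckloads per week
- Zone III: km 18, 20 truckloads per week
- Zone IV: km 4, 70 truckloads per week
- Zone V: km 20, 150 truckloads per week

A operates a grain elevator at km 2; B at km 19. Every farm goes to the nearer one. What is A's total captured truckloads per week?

160

The indifferent point is the midpoint (2+19)/2 = 10.5; farms left of it (closer to A at 2) go to A, those right go to B.
  Zone I at 1 (w=90) → A
  Zone IV at 4 (w=70) → A
  Zone II at 12 (w=2) → B
  Zone III at 18 (w=20) → B
  Zone V at 20 (w=150) → B
A captures 160; B captures 172.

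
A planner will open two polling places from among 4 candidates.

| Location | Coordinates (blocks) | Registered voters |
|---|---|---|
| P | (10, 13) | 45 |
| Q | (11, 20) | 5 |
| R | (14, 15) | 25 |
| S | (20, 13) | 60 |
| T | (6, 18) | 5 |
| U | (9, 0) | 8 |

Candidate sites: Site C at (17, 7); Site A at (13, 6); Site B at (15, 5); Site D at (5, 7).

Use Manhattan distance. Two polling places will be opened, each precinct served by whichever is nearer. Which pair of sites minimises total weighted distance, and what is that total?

Evaluate every pair (each demand assigned to the nearer of the two):
  {Site C, Site A}: total = 1495
  {Site C, Site D}: total = 1553
  {Site C, Site B}: total = 1693
  {Site A, Site B}: total = 1735
  {Site A, Site D}: total = 1760
  {Site B, Site D}: total = 1793
Best pair: {Site C, Site A} with total 1495.

{Site C, Site A}, total 1495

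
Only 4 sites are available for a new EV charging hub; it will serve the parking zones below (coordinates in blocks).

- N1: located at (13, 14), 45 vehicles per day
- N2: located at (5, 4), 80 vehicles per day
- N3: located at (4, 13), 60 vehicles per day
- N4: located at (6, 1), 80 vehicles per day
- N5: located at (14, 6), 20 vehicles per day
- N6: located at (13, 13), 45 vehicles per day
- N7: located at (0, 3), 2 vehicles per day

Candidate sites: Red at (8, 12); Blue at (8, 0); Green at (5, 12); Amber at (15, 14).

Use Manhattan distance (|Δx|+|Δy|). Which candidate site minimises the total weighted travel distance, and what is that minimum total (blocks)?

Green, total 2903 blocks

Total weighted distance at each candidate:
  Red (8, 12): total = 3079
  Blue (8, 0): total = 3747
  Green (5, 12): total = 2903
  Amber (15, 14): total = 4537
Minimum is at Green with total 2903 blocks.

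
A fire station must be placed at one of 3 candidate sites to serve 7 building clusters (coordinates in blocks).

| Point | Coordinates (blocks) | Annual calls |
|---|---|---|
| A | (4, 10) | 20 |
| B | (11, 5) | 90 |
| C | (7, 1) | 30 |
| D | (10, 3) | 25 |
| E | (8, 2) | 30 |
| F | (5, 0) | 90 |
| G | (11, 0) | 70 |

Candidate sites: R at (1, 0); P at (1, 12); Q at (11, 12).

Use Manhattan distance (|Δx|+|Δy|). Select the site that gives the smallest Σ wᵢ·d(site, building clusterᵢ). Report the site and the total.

Total weighted distance at each candidate:
  R (1, 0): total = 3450
  P (1, 12): total = 6080
  Q (11, 12): total = 4360
Minimum is at R with total 3450 blocks.

R, total 3450 blocks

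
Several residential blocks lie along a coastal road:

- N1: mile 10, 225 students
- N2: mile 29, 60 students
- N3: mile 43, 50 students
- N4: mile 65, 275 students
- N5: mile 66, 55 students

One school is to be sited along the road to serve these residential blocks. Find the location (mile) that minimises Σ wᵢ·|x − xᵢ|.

x = 43

For a sum of weighted absolute distances on a line, the optimum is the weighted median (not the mean). Total weight W = 665; half-weight = 332.5.
Sort by position and accumulate weight:
  mile 10 (N1, w=225) → cum 225
  mile 29 (N2, w=60) → cum 285
  mile 43 (N3, w=50) → cum 335  ≥ 332.5 → median here
  mile 65 (N4, w=275) → cum 610
  mile 66 (N5, w=55) → cum 665
Optimal location: mile 43.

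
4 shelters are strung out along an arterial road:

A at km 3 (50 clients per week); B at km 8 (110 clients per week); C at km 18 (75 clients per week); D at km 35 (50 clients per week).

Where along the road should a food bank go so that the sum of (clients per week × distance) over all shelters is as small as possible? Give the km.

x = 8

For a sum of weighted absolute distances on a line, the optimum is the weighted median (not the mean). Total weight W = 285; half-weight = 142.5.
Sort by position and accumulate weight:
  km 3 (A, w=50) → cum 50
  km 8 (B, w=110) → cum 160  ≥ 142.5 → median here
  km 18 (C, w=75) → cum 235
  km 35 (D, w=50) → cum 285
Optimal location: km 8.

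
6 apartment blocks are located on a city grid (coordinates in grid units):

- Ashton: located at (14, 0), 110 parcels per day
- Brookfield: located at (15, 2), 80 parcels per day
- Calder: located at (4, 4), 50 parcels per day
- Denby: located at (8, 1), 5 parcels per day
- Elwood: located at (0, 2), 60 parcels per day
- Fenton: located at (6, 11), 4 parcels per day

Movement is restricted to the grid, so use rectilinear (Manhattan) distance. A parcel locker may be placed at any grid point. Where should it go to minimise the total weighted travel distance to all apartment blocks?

(14, 2)

Manhattan distance separates: Σwᵢ(|x−xᵢ|+|y−yᵢ|) = Σwᵢ|x−xᵢ| + Σwᵢ|y−yᵢ|, so x and y are optimised independently as 1-D weighted medians.
Total weight W = 309; half = 154.5.
x-coordinate, sorted with cumulative weight:
  x=0 (Elwood, w=60) cum 60
  x=4 (Calder, w=50) cum 110
  x=6 (Fenton, w=4) cum 114
  x=8 (Denby, w=5) cum 119
  x=14 (Ashton, w=110) cum 229  ← median
  x=15 (Brookfield, w=80) cum 309
⇒ x* = 14
y-coordinate, sorted with cumulative weight:
  y=0 (Ashton, w=110) cum 110
  y=1 (Denby, w=5) cum 115
  y=2 (Brookfield, w=80) cum 195  ← median
  y=2 (Elwood, w=60) cum 255
  y=4 (Calder, w=50) cum 305
  y=11 (Fenton, w=4) cum 309
⇒ y* = 2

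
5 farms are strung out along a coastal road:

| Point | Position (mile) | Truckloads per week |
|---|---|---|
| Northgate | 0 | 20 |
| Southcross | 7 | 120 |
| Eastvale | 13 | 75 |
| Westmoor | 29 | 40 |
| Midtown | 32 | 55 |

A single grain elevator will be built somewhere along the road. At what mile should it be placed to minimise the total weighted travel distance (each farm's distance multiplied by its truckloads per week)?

x = 13

For a sum of weighted absolute distances on a line, the optimum is the weighted median (not the mean). Total weight W = 310; half-weight = 155.
Sort by position and accumulate weight:
  mile 0 (Northgate, w=20) → cum 20
  mile 7 (Southcross, w=120) → cum 140
  mile 13 (Eastvale, w=75) → cum 215  ≥ 155 → median here
  mile 29 (Westmoor, w=40) → cum 255
  mile 32 (Midtown, w=55) → cum 310
Optimal location: mile 13.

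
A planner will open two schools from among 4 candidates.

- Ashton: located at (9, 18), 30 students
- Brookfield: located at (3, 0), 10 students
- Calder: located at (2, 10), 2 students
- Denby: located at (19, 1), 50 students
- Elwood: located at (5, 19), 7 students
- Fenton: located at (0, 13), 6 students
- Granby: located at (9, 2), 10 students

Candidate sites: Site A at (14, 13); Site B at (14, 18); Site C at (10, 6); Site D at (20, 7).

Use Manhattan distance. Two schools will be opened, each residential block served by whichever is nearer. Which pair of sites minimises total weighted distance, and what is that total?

{Site B, Site D}, total 1124

Evaluate every pair (each demand assigned to the nearer of the two):
  {Site B, Site D}: total = 1124
  {Site C, Site D}: total = 1172
  {Site B, Site C}: total = 1226
  {Site A, Site D}: total = 1269
  {Site A, Site C}: total = 1393
  {Site A, Site B}: total = 1584
Best pair: {Site B, Site D} with total 1124.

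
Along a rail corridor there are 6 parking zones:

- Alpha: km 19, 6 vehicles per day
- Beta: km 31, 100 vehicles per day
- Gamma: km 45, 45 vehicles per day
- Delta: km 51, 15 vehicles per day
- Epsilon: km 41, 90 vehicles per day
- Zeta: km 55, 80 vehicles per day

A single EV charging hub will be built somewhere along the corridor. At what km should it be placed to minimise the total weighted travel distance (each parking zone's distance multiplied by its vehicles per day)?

x = 41

For a sum of weighted absolute distances on a line, the optimum is the weighted median (not the mean). Total weight W = 336; half-weight = 168.
Sort by position and accumulate weight:
  km 19 (Alpha, w=6) → cum 6
  km 31 (Beta, w=100) → cum 106
  km 41 (Epsilon, w=90) → cum 196  ≥ 168 → median here
  km 45 (Gamma, w=45) → cum 241
  km 51 (Delta, w=15) → cum 256
  km 55 (Zeta, w=80) → cum 336
Optimal location: km 41.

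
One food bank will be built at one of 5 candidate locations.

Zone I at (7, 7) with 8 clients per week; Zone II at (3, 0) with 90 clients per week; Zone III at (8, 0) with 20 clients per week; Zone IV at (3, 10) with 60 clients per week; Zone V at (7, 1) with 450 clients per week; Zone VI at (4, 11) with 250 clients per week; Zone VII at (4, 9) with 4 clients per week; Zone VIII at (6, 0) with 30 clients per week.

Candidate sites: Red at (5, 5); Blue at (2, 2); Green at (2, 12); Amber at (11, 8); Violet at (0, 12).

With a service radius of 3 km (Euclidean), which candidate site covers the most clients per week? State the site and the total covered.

Coverage radius r = 3 km; a point is covered iff (Δx)²+(Δy)² ≤ 3² = 9.
  Red (5, 5): covers {Zone I} → 8
  Blue (2, 2): covers {Zone II} → 90
  Green (2, 12): covers {Zone IV, Zone VI} → 310
  Amber (11, 8): covers {none} → 0
  Violet (0, 12): covers {none} → 0
Maximum coverage at Green: 310 clients per week.

Green, covering 310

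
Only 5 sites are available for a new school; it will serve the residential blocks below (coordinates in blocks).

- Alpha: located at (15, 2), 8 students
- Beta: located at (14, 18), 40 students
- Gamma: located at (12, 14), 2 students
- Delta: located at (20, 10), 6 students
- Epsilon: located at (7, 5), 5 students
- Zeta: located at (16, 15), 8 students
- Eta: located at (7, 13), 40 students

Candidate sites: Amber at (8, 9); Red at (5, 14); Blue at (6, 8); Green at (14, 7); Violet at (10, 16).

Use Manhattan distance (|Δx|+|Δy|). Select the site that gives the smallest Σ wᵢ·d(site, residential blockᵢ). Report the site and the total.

Total weighted distance at each candidate:
  Amber (8, 9): total = 1145
  Red (5, 14): total = 1095
  Blue (6, 8): total = 1356
  Green (14, 7): total = 1205
  Violet (10, 16): total = 862
Minimum is at Violet with total 862 blocks.

Violet, total 862 blocks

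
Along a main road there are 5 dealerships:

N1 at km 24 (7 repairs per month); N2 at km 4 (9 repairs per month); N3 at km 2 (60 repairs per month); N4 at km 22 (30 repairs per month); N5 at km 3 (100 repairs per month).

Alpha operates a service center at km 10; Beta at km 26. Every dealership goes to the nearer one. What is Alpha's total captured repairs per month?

The indifferent point is the midpoint (10+26)/2 = 18; dealerships left of it (closer to Alpha at 10) go to Alpha, those right go to Beta.
  N3 at 2 (w=60) → Alpha
  N5 at 3 (w=100) → Alpha
  N2 at 4 (w=9) → Alpha
  N4 at 22 (w=30) → Beta
  N1 at 24 (w=7) → Beta
Alpha captures 169; Beta captures 37.

169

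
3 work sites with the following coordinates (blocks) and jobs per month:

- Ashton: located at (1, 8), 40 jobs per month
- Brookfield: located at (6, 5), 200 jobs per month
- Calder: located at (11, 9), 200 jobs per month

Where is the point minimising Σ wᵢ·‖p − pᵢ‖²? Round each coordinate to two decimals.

(7.82, 7.09)

The minimiser of Σwᵢ‖p−pᵢ‖² is the weighted centroid p* = (Σwᵢpᵢ)/(Σwᵢ).
Σwᵢ = 440.
Σwᵢxᵢ = 40·1 + 200·6 + 200·11 = 3440.
Σwᵢyᵢ = 40·8 + 200·5 + 200·9 = 3120.
x* = 3440/440 = 7.82, y* = 3120/440 = 7.09.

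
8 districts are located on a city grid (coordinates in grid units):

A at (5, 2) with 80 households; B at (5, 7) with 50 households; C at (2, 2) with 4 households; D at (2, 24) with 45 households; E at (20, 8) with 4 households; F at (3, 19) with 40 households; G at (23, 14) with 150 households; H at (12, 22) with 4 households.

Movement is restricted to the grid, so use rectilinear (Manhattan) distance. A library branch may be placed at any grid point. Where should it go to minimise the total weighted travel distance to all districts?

(5, 14)

Manhattan distance separates: Σwᵢ(|x−xᵢ|+|y−yᵢ|) = Σwᵢ|x−xᵢ| + Σwᵢ|y−yᵢ|, so x and y are optimised independently as 1-D weighted medians.
Total weight W = 377; half = 188.5.
x-coordinate, sorted with cumulative weight:
  x=2 (C, w=4) cum 4
  x=2 (D, w=45) cum 49
  x=3 (F, w=40) cum 89
  x=5 (A, w=80) cum 169
  x=5 (B, w=50) cum 219  ← median
  x=12 (H, w=4) cum 223
  x=20 (E, w=4) cum 227
  x=23 (G, w=150) cum 377
⇒ x* = 5
y-coordinate, sorted with cumulative weight:
  y=2 (A, w=80) cum 80
  y=2 (C, w=4) cum 84
  y=7 (B, w=50) cum 134
  y=8 (E, w=4) cum 138
  y=14 (G, w=150) cum 288  ← median
  y=19 (F, w=40) cum 328
  y=22 (H, w=4) cum 332
  y=24 (D, w=45) cum 377
⇒ y* = 14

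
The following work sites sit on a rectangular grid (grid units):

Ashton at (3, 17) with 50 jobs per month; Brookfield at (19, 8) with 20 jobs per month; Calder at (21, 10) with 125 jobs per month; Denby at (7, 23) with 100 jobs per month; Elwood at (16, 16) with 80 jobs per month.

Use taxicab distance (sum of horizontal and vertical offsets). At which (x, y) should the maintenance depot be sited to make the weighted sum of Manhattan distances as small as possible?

Manhattan distance separates: Σwᵢ(|x−xᵢ|+|y−yᵢ|) = Σwᵢ|x−xᵢ| + Σwᵢ|y−yᵢ|, so x and y are optimised independently as 1-D weighted medians.
Total weight W = 375; half = 187.5.
x-coordinate, sorted with cumulative weight:
  x=3 (Ashton, w=50) cum 50
  x=7 (Denby, w=100) cum 150
  x=16 (Elwood, w=80) cum 230  ← median
  x=19 (Brookfield, w=20) cum 250
  x=21 (Calder, w=125) cum 375
⇒ x* = 16
y-coordinate, sorted with cumulative weight:
  y=8 (Brookfield, w=20) cum 20
  y=10 (Calder, w=125) cum 145
  y=16 (Elwood, w=80) cum 225  ← median
  y=17 (Ashton, w=50) cum 275
  y=23 (Denby, w=100) cum 375
⇒ y* = 16

(16, 16)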